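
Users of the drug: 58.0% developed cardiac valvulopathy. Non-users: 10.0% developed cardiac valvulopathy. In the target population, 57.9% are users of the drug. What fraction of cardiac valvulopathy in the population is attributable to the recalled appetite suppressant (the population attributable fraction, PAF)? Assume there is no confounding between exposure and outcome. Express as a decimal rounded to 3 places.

PAF ≈ 0.735

p₁ = 0.58, p₀ = 0.1.
Overall risk P(Y=1) = π·p₁ + (1−π)·p₀ = 0.579×0.58 + 0.421×0.1 = 0.37792.
Under exogeneity, PAF = [P(Y=1) − p₀] / P(Y=1).
PAF = (0.37792 − 0.1) / 0.37792 ≈ 0.7354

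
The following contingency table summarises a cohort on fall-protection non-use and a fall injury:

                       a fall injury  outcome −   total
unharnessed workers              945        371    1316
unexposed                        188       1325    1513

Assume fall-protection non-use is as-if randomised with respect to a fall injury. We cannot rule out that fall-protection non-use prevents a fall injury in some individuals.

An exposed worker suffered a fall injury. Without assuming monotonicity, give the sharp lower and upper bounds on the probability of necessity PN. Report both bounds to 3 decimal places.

0.827 ≤ PN ≤ 1.000

p₁ = P(outcome | exposed) = 945/1316 = 0.71809
p₀ = P(outcome | unexposed) = 188/1513 = 0.12426
Under exogeneity alone the bounds on PN are max{0,(p₁−p₀)/p₁} ≤ PN ≤ min{1,(1−p₀)/p₁}.
  lower = (p₁ − p₀)/p₁ = 0.59383 / 0.71809 ≈ 0.8270
  upper = min{1, (1 − p₀)/p₁} = 0.87574 / 0.71809 ≈ 1.2196 → capped at 1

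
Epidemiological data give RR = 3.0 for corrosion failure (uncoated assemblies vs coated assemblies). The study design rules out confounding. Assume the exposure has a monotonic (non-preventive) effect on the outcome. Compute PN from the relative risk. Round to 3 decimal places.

PN ≈ 0.667

Under exogeneity and monotonicity, PN = (RR − 1) / RR = 1 − 1/RR.
PN = (3.0 − 1) / 3.0 = 2 / 3.0 ≈ 0.6667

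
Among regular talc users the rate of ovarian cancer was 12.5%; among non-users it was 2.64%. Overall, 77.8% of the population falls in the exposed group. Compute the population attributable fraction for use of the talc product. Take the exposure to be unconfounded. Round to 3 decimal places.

p₁ = 0.125, p₀ = 0.0264.
Overall risk P(Y=1) = π·p₁ + (1−π)·p₀ = 0.778×0.125 + 0.222×0.0264 = 0.10311.
Under exogeneity, PAF = [P(Y=1) − p₀] / P(Y=1).
PAF = (0.10311 − 0.0264) / 0.10311 ≈ 0.7440

PAF ≈ 0.744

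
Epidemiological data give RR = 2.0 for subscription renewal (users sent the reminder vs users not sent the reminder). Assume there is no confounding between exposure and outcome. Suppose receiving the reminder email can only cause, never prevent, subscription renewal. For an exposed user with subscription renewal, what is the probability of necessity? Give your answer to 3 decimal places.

PN ≈ 0.500

Under exogeneity and monotonicity, PN = (RR − 1) / RR = 1 − 1/RR.
PN = (2.0 − 1) / 2.0 = 1 / 2.0 ≈ 0.5000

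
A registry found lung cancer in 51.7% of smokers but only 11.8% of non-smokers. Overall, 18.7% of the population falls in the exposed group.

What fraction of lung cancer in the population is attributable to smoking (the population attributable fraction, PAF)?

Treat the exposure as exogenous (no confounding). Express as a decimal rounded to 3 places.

PAF ≈ 0.387

p₁ = 0.517, p₀ = 0.118.
Overall risk P(Y=1) = π·p₁ + (1−π)·p₀ = 0.187×0.517 + 0.813×0.118 = 0.19261.
Under exogeneity, PAF = [P(Y=1) − p₀] / P(Y=1).
PAF = (0.19261 − 0.118) / 0.19261 ≈ 0.3874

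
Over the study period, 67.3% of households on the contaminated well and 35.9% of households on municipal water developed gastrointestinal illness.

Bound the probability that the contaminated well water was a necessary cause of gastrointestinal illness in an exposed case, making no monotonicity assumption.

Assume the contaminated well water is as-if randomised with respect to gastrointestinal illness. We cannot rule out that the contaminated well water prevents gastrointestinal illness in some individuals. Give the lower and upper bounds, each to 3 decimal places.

p₁ = 0.673, p₀ = 0.359.
Under exogeneity alone the bounds on PN are max{0,(p₁−p₀)/p₁} ≤ PN ≤ min{1,(1−p₀)/p₁}.
  lower = (p₁ − p₀)/p₁ = 0.314 / 0.673 ≈ 0.4666
  upper = min{1, (1 − p₀)/p₁} = 0.641 / 0.673 ≈ 0.9525

0.467 ≤ PN ≤ 0.952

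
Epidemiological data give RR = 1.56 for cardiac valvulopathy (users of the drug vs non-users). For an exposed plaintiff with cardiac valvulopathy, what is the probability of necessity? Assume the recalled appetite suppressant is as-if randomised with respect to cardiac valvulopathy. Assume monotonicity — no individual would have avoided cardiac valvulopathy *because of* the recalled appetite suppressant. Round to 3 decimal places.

PN ≈ 0.359

Under exogeneity and monotonicity, PN = (RR − 1) / RR = 1 − 1/RR.
PN = (1.56 − 1) / 1.56 = 0.56 / 1.56 ≈ 0.3590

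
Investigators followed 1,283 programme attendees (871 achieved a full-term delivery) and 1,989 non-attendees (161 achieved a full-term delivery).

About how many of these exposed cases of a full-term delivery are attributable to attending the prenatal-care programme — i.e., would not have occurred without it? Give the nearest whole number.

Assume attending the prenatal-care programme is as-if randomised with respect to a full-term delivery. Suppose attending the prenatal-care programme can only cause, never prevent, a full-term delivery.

p₁ = P(outcome | exposed) = 871/1283 = 0.67888
p₀ = P(outcome | unexposed) = 161/1989 = 0.080945
PN = (p₁ − p₀)/p₁ = (0.67888 − 0.080945) / 0.67888 ≈ 0.88077.
Attributable cases ≈ PN × (exposed cases) = 0.88077 × 871 ≈ 767.15.

about 767 cases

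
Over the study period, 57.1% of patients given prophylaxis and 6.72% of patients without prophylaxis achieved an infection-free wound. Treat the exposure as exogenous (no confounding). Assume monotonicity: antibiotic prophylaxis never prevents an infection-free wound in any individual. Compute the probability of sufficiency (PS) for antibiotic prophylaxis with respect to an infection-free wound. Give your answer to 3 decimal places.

p₁ = 0.571, p₀ = 0.0672.
Under exogeneity and monotonicity, PS = (p₁ − p₀) / (1 − p₀).
PS = (0.571 − 0.0672) / (1 − 0.0672) = 0.5038 / 0.9328 ≈ 0.5401

PS ≈ 0.540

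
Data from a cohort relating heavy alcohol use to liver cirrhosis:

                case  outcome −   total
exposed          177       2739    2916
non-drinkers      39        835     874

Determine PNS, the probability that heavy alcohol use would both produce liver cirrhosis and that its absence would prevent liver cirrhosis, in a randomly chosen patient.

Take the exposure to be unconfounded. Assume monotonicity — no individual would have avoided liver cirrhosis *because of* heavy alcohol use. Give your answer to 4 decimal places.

p₁ = P(outcome | exposed) = 177/2916 = 0.0607
p₀ = P(outcome | unexposed) = 39/874 = 0.044622
Under exogeneity and monotonicity, PNS = p₁ − p₀.
PNS = 0.0607 − 0.044622 = 0.016077

PNS ≈ 0.0161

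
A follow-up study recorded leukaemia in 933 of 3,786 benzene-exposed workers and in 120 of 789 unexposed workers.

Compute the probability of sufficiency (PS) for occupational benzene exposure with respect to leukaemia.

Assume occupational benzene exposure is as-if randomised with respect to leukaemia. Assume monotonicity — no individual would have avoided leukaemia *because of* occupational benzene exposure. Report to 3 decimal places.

p₁ = P(outcome | exposed) = 933/3786 = 0.24643
p₀ = P(outcome | unexposed) = 120/789 = 0.15209
Under exogeneity and monotonicity, PS = (p₁ − p₀) / (1 − p₀).
PS = (0.24643 − 0.15209) / (1 − 0.15209) = 0.094343 / 0.84791 ≈ 0.1113

PS ≈ 0.111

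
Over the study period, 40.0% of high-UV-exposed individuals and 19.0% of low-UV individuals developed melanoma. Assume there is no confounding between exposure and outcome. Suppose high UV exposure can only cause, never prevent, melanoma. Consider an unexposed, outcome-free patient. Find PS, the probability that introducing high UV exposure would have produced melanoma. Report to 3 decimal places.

p₁ = 0.4, p₀ = 0.19.
Under exogeneity and monotonicity, PS = (p₁ − p₀) / (1 − p₀).
PS = (0.4 − 0.19) / (1 − 0.19) = 0.21 / 0.81 ≈ 0.2593

PS ≈ 0.259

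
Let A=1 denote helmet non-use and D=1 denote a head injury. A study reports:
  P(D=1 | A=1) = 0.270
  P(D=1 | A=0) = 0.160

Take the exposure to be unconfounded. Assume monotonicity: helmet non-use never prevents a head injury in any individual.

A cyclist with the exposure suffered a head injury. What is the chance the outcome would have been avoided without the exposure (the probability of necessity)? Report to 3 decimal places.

Let p₁ = 0.27, p₀ = 0.16.
Under exogeneity and monotonicity, PN = (p₁ − p₀) / p₁.
PN = (0.27 − 0.16) / 0.27 = 0.11 / 0.27 ≈ 0.4074

PN ≈ 0.407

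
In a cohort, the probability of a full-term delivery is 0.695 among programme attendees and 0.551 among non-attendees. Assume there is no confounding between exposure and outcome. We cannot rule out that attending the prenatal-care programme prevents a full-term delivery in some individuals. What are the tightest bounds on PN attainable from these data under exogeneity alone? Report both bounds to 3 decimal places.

Let p₁ = 0.695, p₀ = 0.551.
Under exogeneity alone the bounds on PN are max{0,(p₁−p₀)/p₁} ≤ PN ≤ min{1,(1−p₀)/p₁}.
  lower = (p₁ − p₀)/p₁ = 0.144 / 0.695 ≈ 0.2072
  upper = min{1, (1 − p₀)/p₁} = 0.449 / 0.695 ≈ 0.6460

0.207 ≤ PN ≤ 0.646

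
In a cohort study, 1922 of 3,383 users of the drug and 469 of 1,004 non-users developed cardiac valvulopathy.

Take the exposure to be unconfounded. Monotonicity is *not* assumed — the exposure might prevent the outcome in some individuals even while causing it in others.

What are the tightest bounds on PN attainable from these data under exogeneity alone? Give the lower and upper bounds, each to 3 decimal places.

p₁ = P(outcome | exposed) = 1922/3383 = 0.56813
p₀ = P(outcome | unexposed) = 469/1004 = 0.46713
Under exogeneity alone the bounds on PN are max{0,(p₁−p₀)/p₁} ≤ PN ≤ min{1,(1−p₀)/p₁}.
  lower = (p₁ − p₀)/p₁ = 0.101 / 0.56813 ≈ 0.1778
  upper = min{1, (1 − p₀)/p₁} = 0.53287 / 0.56813 ≈ 0.9379

0.178 ≤ PN ≤ 0.938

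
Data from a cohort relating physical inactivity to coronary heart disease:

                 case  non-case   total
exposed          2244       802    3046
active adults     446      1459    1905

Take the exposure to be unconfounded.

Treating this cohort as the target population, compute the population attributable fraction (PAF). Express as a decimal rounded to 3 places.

p₁ = P(outcome | exposed) = 2244/3046 = 0.7367
p₀ = P(outcome | unexposed) = 446/1905 = 0.23412
Exposure prevalence π = 3046/4951 = 0.61523; overall risk P(Y=1) = 0.54332.
Under exogeneity, PAF = [P(Y=1) − p₀]/P(Y=1).
PAF = (0.54332 − 0.23412) / 0.54332 ≈ 0.5691

PAF ≈ 0.569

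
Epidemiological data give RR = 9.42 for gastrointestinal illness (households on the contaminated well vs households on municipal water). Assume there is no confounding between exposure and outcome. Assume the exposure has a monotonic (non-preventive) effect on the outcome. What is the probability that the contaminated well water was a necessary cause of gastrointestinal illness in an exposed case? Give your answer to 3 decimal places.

PN ≈ 0.894

Under exogeneity and monotonicity, PN = (RR − 1) / RR = 1 − 1/RR.
PN = (9.42 − 1) / 9.42 = 8.42 / 9.42 ≈ 0.8938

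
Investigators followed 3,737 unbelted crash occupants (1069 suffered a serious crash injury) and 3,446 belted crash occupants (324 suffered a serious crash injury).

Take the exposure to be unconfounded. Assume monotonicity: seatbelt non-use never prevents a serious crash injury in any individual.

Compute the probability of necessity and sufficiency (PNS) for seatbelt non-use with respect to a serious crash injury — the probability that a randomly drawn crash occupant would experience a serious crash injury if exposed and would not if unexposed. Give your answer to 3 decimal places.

p₁ = P(outcome | exposed) = 1069/3737 = 0.28606
p₀ = P(outcome | unexposed) = 324/3446 = 0.094022
Under exogeneity and monotonicity, PNS = p₁ − p₀.
PNS = 0.28606 − 0.094022 = 0.19204

PNS ≈ 0.192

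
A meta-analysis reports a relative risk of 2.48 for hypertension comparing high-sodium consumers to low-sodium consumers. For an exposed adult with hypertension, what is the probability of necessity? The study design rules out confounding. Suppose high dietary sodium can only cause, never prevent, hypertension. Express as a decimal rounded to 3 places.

Under exogeneity and monotonicity, PN = (RR − 1) / RR = 1 − 1/RR.
PN = (2.48 − 1) / 2.48 = 1.48 / 2.48 ≈ 0.5968

PN ≈ 0.597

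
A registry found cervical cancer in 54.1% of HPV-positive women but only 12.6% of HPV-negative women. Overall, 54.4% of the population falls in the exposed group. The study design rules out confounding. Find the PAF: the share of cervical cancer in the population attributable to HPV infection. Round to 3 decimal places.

p₁ = 0.541, p₀ = 0.126.
Overall risk P(Y=1) = π·p₁ + (1−π)·p₀ = 0.544×0.541 + 0.456×0.126 = 0.35176.
Under exogeneity, PAF = [P(Y=1) − p₀] / P(Y=1).
PAF = (0.35176 − 0.126) / 0.35176 ≈ 0.6418

PAF ≈ 0.642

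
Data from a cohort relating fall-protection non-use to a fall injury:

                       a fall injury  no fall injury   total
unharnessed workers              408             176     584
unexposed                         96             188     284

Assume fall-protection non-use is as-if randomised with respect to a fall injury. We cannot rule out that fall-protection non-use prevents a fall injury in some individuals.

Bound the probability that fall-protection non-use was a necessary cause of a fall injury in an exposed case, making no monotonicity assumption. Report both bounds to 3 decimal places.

p₁ = P(outcome | exposed) = 408/584 = 0.69863
p₀ = P(outcome | unexposed) = 96/284 = 0.33803
Under exogeneity alone the bounds on PN are max{0,(p₁−p₀)/p₁} ≤ PN ≤ min{1,(1−p₀)/p₁}.
  lower = (p₁ − p₀)/p₁ = 0.3606 / 0.69863 ≈ 0.5162
  upper = min{1, (1 − p₀)/p₁} = 0.66197 / 0.69863 ≈ 0.9475

0.516 ≤ PN ≤ 0.948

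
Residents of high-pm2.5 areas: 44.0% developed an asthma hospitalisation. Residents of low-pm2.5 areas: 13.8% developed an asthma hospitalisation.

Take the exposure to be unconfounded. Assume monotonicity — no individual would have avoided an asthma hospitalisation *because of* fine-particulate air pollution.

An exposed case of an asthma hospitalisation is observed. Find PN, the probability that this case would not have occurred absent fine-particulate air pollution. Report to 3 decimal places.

PN ≈ 0.686

p₁ = 0.44, p₀ = 0.138.
Under exogeneity and monotonicity, PN = (p₁ − p₀) / p₁.
PN = (0.44 − 0.138) / 0.44 = 0.302 / 0.44 ≈ 0.6864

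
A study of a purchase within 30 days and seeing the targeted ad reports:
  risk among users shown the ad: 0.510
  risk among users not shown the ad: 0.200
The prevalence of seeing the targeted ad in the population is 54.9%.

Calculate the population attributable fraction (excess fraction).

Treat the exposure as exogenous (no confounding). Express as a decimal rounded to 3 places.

PAF ≈ 0.460

Let p₁ = 0.51, p₀ = 0.2.
Overall risk P(Y=1) = π·p₁ + (1−π)·p₀ = 0.549×0.51 + 0.451×0.2 = 0.37019.
Under exogeneity, PAF = [P(Y=1) − p₀] / P(Y=1).
PAF = (0.37019 − 0.2) / 0.37019 ≈ 0.4597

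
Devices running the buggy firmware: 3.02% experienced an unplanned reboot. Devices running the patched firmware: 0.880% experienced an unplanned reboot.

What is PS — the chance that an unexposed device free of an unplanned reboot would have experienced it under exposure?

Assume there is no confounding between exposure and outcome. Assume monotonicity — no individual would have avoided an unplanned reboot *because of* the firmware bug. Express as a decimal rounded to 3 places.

PS ≈ 0.022

p₁ = 0.0302, p₀ = 0.0088.
Under exogeneity and monotonicity, PS = (p₁ − p₀) / (1 − p₀).
PS = (0.0302 − 0.0088) / (1 − 0.0088) = 0.0214 / 0.9912 ≈ 0.0216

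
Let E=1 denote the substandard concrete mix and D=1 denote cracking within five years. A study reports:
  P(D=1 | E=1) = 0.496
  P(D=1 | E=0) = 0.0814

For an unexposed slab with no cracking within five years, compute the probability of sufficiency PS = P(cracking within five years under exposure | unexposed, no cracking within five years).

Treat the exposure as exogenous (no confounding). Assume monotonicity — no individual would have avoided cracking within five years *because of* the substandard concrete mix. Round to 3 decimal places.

Let p₁ = 0.496, p₀ = 0.0814.
Under exogeneity and monotonicity, PS = (p₁ − p₀) / (1 − p₀).
PS = (0.496 − 0.0814) / (1 − 0.0814) = 0.4146 / 0.9186 ≈ 0.4513

PS ≈ 0.451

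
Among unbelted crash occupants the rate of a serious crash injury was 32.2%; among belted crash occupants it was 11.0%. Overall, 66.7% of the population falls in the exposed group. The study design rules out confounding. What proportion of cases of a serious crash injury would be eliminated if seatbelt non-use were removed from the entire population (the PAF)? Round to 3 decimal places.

PAF ≈ 0.562

p₁ = 0.322, p₀ = 0.11.
Overall risk P(Y=1) = π·p₁ + (1−π)·p₀ = 0.667×0.322 + 0.333×0.11 = 0.2514.
Under exogeneity, PAF = [P(Y=1) − p₀] / P(Y=1).
PAF = (0.2514 − 0.11) / 0.2514 ≈ 0.5625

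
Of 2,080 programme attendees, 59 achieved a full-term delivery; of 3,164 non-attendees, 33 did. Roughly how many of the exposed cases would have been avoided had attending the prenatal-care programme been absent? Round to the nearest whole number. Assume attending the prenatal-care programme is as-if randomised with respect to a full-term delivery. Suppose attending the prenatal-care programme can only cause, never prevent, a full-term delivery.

p₁ = P(outcome | exposed) = 59/2080 = 0.028365
p₀ = P(outcome | unexposed) = 33/3164 = 0.01043
PN = (p₁ − p₀)/p₁ = (0.028365 − 0.01043) / 0.028365 ≈ 0.63230.
Attributable cases ≈ PN × (exposed cases) = 0.63230 × 59 ≈ 37.31.

about 37 cases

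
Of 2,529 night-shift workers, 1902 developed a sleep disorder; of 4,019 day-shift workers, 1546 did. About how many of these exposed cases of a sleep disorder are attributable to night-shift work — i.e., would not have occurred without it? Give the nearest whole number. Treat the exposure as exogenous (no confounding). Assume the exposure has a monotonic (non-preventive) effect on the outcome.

p₁ = P(outcome | exposed) = 1902/2529 = 0.75208
p₀ = P(outcome | unexposed) = 1546/4019 = 0.38467
PN = (p₁ − p₀)/p₁ = (0.75208 − 0.38467) / 0.75208 ≈ 0.48852.
Attributable cases ≈ PN × (exposed cases) = 0.48852 × 1902 ≈ 929.16.

about 929 cases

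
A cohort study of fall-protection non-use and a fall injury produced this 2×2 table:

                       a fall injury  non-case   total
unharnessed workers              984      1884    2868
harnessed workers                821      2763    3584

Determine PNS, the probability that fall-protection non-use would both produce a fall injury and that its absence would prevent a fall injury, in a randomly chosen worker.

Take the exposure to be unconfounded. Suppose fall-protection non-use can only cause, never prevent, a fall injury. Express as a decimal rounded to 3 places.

PNS ≈ 0.114

p₁ = P(outcome | exposed) = 984/2868 = 0.3431
p₀ = P(outcome | unexposed) = 821/3584 = 0.22907
Under exogeneity and monotonicity, PNS = p₁ − p₀.
PNS = 0.3431 − 0.22907 = 0.11402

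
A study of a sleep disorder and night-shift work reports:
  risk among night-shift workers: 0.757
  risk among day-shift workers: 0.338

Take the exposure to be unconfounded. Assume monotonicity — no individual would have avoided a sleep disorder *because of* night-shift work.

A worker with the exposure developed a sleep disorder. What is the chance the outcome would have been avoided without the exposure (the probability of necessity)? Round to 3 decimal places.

Let p₁ = 0.757, p₀ = 0.338.
Under exogeneity and monotonicity, PN = (p₁ − p₀) / p₁.
PN = (0.757 − 0.338) / 0.757 = 0.419 / 0.757 ≈ 0.5535

PN ≈ 0.554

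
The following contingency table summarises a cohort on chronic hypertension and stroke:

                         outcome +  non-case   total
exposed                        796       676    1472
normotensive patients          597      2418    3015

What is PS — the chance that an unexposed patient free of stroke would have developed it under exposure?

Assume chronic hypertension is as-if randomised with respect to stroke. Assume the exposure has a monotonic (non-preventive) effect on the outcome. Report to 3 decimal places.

p₁ = P(outcome | exposed) = 796/1472 = 0.54076
p₀ = P(outcome | unexposed) = 597/3015 = 0.19801
Under exogeneity and monotonicity, PS = (p₁ − p₀)/(1 − p₀).
PS = (0.54076 − 0.19801) / 0.80199 ≈ 0.4274

PS ≈ 0.427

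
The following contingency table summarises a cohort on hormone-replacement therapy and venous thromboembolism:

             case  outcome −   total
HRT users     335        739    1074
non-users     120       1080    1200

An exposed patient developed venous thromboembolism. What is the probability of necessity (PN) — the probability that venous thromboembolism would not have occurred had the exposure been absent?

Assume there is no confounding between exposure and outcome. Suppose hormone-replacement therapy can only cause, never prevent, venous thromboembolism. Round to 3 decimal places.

p₁ = P(outcome | exposed) = 335/1074 = 0.31192
p₀ = P(outcome | unexposed) = 120/1200 = 0.1
Under exogeneity and monotonicity, PN = (p₁ − p₀) / p₁.
PN = (0.31192 − 0.1) / 0.31192 = 0.21192 / 0.31192 ≈ 0.6794

PN ≈ 0.679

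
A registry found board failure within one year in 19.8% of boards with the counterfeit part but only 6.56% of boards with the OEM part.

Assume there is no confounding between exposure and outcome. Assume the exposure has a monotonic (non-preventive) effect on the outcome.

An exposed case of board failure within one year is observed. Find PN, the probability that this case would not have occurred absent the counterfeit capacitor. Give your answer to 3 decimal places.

p₁ = 0.198, p₀ = 0.0656.
Under exogeneity and monotonicity, PN = (p₁ − p₀) / p₁.
PN = (0.198 − 0.0656) / 0.198 = 0.1324 / 0.198 ≈ 0.6687

PN ≈ 0.669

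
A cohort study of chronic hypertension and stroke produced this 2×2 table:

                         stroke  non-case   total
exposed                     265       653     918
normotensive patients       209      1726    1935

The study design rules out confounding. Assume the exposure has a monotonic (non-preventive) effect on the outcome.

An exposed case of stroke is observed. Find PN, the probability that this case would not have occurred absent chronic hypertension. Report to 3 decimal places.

p₁ = P(outcome | exposed) = 265/918 = 0.28867
p₀ = P(outcome | unexposed) = 209/1935 = 0.10801
Under exogeneity and monotonicity, PN = (p₁ − p₀) / p₁.
PN = (0.28867 − 0.10801) / 0.28867 = 0.18066 / 0.28867 ≈ 0.6258

PN ≈ 0.626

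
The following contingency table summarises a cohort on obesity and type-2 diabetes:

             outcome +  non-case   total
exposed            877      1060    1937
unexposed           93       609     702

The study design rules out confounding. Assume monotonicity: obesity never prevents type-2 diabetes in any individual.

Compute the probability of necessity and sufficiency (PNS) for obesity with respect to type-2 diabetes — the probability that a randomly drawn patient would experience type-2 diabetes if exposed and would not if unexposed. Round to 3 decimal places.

PNS ≈ 0.320

p₁ = P(outcome | exposed) = 877/1937 = 0.45276
p₀ = P(outcome | unexposed) = 93/702 = 0.13248
Under exogeneity and monotonicity, PNS = p₁ − p₀.
PNS = 0.45276 − 0.13248 = 0.32028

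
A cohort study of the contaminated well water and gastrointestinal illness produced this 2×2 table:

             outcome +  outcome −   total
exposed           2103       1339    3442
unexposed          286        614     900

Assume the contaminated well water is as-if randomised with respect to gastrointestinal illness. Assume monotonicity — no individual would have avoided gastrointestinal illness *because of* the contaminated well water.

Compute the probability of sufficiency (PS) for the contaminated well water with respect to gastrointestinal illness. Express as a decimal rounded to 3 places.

p₁ = P(outcome | exposed) = 2103/3442 = 0.61098
p₀ = P(outcome | unexposed) = 286/900 = 0.31778
Under exogeneity and monotonicity, PS = (p₁ − p₀)/(1 − p₀).
PS = (0.61098 − 0.31778) / 0.68222 ≈ 0.4298

PS ≈ 0.430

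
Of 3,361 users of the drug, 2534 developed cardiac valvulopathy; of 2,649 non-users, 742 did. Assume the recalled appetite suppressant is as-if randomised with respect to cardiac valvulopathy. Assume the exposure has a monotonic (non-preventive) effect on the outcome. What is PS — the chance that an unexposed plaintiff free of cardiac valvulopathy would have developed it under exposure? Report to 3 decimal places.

PS ≈ 0.658

p₁ = P(outcome | exposed) = 2534/3361 = 0.75394
p₀ = P(outcome | unexposed) = 742/2649 = 0.28011
Under exogeneity and monotonicity, PS = (p₁ − p₀) / (1 − p₀).
PS = (0.75394 − 0.28011) / (1 − 0.28011) = 0.47384 / 0.71989 ≈ 0.6582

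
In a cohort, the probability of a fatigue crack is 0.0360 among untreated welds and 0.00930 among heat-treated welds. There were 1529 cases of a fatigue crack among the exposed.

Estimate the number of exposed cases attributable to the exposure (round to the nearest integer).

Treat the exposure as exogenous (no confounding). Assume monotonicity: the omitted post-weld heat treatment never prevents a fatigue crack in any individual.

Let p₁ = 0.036, p₀ = 0.0093.
PN = (p₁ − p₀)/p₁ = (0.036 − 0.0093) / 0.036 ≈ 0.74167.
Attributable cases ≈ PN × (exposed cases) = 0.74167 × 1529 ≈ 1134.01.

about 1134 cases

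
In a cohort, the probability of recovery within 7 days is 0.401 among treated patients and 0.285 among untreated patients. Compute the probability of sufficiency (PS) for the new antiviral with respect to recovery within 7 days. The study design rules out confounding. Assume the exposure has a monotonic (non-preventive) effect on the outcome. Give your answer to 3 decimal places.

Let p₁ = 0.401, p₀ = 0.285.
Under exogeneity and monotonicity, PS = (p₁ − p₀) / (1 − p₀).
PS = (0.401 − 0.285) / (1 − 0.285) = 0.116 / 0.715 ≈ 0.1622

PS ≈ 0.162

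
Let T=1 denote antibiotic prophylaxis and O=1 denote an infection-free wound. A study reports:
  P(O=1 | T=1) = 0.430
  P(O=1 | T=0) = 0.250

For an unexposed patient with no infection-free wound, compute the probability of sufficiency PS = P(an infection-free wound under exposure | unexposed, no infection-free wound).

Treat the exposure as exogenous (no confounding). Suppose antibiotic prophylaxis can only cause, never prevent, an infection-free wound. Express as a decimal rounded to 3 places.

Let p₁ = 0.43, p₀ = 0.25.
Under exogeneity and monotonicity, PS = (p₁ − p₀) / (1 − p₀).
PS = (0.43 − 0.25) / (1 − 0.25) = 0.18 / 0.75 ≈ 0.2400

PS ≈ 0.240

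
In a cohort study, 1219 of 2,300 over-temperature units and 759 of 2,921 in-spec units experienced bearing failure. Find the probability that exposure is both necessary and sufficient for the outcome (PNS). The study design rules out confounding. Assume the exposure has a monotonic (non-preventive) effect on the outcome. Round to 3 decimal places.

p₁ = P(outcome | exposed) = 1219/2300 = 0.53
p₀ = P(outcome | unexposed) = 759/2921 = 0.25984
Under exogeneity and monotonicity, PNS = p₁ − p₀.
PNS = 0.53 − 0.25984 = 0.27016

PNS ≈ 0.270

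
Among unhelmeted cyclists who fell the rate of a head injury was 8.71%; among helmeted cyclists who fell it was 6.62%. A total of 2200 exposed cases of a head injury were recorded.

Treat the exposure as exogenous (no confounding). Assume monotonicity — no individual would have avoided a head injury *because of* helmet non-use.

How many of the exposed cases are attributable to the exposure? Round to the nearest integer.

p₁ = 0.0871, p₀ = 0.0662.
PN = (p₁ − p₀)/p₁ = (0.0871 − 0.0662) / 0.0871 ≈ 0.23995.
Attributable cases ≈ PN × (exposed cases) = 0.23995 × 2200 ≈ 527.90.

about 528 cases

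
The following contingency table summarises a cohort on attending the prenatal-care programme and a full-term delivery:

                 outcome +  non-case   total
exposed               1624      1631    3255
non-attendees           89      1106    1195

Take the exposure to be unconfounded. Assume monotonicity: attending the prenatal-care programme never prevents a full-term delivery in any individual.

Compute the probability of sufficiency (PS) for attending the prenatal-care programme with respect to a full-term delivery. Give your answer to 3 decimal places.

p₁ = P(outcome | exposed) = 1624/3255 = 0.49892
p₀ = P(outcome | unexposed) = 89/1195 = 0.074477
Under exogeneity and monotonicity, PS = (p₁ − p₀) / (1 − p₀).
PS = (0.49892 − 0.074477) / (1 − 0.074477) = 0.42445 / 0.92552 ≈ 0.4586

PS ≈ 0.459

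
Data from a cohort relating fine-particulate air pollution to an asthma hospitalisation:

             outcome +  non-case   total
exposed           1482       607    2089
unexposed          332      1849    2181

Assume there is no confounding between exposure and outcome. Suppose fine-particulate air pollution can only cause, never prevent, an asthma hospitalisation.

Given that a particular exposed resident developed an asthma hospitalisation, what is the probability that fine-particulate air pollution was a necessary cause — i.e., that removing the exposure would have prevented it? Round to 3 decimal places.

PN ≈ 0.785

p₁ = P(outcome | exposed) = 1482/2089 = 0.70943
p₀ = P(outcome | unexposed) = 332/2181 = 0.15222
Under exogeneity and monotonicity, PN = (p₁ − p₀)/p₁.
PN = (0.70943 − 0.15222) / 0.70943 ≈ 0.7854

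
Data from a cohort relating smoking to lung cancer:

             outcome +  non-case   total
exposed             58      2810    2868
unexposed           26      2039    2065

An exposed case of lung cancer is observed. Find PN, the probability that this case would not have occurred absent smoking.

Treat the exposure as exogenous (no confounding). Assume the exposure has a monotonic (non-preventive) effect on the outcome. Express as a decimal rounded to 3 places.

PN ≈ 0.377

p₁ = P(outcome | exposed) = 58/2868 = 0.020223
p₀ = P(outcome | unexposed) = 26/2065 = 0.012591
Under exogeneity and monotonicity, PN = (p₁ − p₀) / p₁.
PN = (0.020223 − 0.012591) / 0.020223 = 0.0076324 / 0.020223 ≈ 0.3774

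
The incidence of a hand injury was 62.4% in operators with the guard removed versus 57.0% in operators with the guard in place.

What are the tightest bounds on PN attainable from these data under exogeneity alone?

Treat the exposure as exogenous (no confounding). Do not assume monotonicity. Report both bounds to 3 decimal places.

p₁ = 0.624, p₀ = 0.57.
Under exogeneity alone the bounds on PN are max{0,(p₁−p₀)/p₁} ≤ PN ≤ min{1,(1−p₀)/p₁}.
  lower = (p₁ − p₀)/p₁ = 0.054 / 0.624 ≈ 0.0865
  upper = min{1, (1 − p₀)/p₁} = 0.43 / 0.624 ≈ 0.6891

0.087 ≤ PN ≤ 0.689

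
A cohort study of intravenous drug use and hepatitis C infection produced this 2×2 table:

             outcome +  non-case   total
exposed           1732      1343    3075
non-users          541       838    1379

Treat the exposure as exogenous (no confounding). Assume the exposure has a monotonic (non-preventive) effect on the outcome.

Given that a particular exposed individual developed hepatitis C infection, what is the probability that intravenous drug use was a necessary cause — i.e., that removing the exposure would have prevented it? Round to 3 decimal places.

PN ≈ 0.303

p₁ = P(outcome | exposed) = 1732/3075 = 0.56325
p₀ = P(outcome | unexposed) = 541/1379 = 0.39231
Under exogeneity and monotonicity, PN = (p₁ − p₀)/p₁.
PN = (0.56325 − 0.39231) / 0.56325 ≈ 0.3035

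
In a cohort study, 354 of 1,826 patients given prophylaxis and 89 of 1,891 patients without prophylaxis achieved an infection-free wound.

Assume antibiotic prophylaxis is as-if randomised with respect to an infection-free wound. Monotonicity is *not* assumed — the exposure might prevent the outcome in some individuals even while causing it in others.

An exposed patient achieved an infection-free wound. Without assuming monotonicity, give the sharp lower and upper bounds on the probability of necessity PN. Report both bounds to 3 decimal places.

0.757 ≤ PN ≤ 1.000

p₁ = P(outcome | exposed) = 354/1826 = 0.19387
p₀ = P(outcome | unexposed) = 89/1891 = 0.047065
Under exogeneity alone the bounds on PN are max{0,(p₁−p₀)/p₁} ≤ PN ≤ min{1,(1−p₀)/p₁}.
  lower = (p₁ − p₀)/p₁ = 0.1468 / 0.19387 ≈ 0.7572
  upper = min{1, (1 − p₀)/p₁} = 0.95293 / 0.19387 ≈ 4.9154 → capped at 1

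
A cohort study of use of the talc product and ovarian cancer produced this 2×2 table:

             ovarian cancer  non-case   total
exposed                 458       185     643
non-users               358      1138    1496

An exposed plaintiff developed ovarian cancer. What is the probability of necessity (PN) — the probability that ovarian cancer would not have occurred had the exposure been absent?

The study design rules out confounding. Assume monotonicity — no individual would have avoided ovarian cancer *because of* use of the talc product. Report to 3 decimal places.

p₁ = P(outcome | exposed) = 458/643 = 0.71229
p₀ = P(outcome | unexposed) = 358/1496 = 0.2393
Under exogeneity and monotonicity, PN = (p₁ − p₀)/p₁.
PN = (0.71229 − 0.2393) / 0.71229 ≈ 0.6640

PN ≈ 0.664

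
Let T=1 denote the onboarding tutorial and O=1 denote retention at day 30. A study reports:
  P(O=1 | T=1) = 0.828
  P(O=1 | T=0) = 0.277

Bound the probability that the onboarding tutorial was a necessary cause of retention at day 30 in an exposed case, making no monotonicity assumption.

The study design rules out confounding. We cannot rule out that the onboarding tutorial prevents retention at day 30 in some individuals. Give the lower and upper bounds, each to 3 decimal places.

Let p₁ = 0.828, p₀ = 0.277.
Under exogeneity alone the bounds on PN are max{0,(p₁−p₀)/p₁} ≤ PN ≤ min{1,(1−p₀)/p₁}.
  lower = (p₁ − p₀)/p₁ = 0.551 / 0.828 ≈ 0.6655
  upper = min{1, (1 − p₀)/p₁} = 0.723 / 0.828 ≈ 0.8732

0.665 ≤ PN ≤ 0.873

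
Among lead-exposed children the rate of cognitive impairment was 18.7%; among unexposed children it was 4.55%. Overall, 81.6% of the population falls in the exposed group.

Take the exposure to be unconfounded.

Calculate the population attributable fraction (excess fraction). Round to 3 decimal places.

p₁ = 0.187, p₀ = 0.0455.
Overall risk P(Y=1) = π·p₁ + (1−π)·p₀ = 0.816×0.187 + 0.184×0.0455 = 0.16096.
Under exogeneity, PAF = [P(Y=1) − p₀] / P(Y=1).
PAF = (0.16096 − 0.0455) / 0.16096 ≈ 0.7173

PAF ≈ 0.717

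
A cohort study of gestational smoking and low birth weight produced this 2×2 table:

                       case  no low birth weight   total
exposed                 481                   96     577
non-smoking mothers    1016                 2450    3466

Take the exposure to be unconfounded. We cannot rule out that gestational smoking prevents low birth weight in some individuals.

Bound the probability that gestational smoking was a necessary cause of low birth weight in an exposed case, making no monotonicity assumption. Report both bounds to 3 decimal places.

p₁ = P(outcome | exposed) = 481/577 = 0.83362
p₀ = P(outcome | unexposed) = 1016/3466 = 0.29313
Under exogeneity alone the bounds on PN are max{0,(p₁−p₀)/p₁} ≤ PN ≤ min{1,(1−p₀)/p₁}.
  lower = (p₁ − p₀)/p₁ = 0.54049 / 0.83362 ≈ 0.6484
  upper = min{1, (1 − p₀)/p₁} = 0.70687 / 0.83362 ≈ 0.8479

0.648 ≤ PN ≤ 0.848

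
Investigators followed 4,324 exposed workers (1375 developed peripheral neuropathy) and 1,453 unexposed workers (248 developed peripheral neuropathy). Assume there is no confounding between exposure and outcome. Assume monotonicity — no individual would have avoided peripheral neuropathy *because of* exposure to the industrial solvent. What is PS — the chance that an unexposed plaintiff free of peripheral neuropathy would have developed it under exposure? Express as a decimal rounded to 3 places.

p₁ = P(outcome | exposed) = 1375/4324 = 0.31799
p₀ = P(outcome | unexposed) = 248/1453 = 0.17068
Under exogeneity and monotonicity, PS = (p₁ − p₀) / (1 − p₀).
PS = (0.31799 − 0.17068) / (1 − 0.17068) = 0.14731 / 0.82932 ≈ 0.1776

PS ≈ 0.178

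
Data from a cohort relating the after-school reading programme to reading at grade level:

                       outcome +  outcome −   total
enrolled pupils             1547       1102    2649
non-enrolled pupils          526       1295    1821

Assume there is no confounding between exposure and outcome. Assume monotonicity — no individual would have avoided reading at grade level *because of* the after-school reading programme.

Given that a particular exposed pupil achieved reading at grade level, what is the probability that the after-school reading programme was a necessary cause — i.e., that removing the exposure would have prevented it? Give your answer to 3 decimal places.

p₁ = P(outcome | exposed) = 1547/2649 = 0.58399
p₀ = P(outcome | unexposed) = 526/1821 = 0.28885
Under exogeneity and monotonicity, PN = (p₁ − p₀)/p₁.
PN = (0.58399 − 0.28885) / 0.58399 ≈ 0.5054

PN ≈ 0.505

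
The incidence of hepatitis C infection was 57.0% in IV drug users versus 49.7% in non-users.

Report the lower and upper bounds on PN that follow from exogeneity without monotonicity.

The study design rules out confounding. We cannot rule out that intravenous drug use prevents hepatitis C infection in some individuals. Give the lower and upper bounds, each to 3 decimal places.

0.128 ≤ PN ≤ 0.882

p₁ = 0.57, p₀ = 0.497.
Under exogeneity alone the bounds on PN are max{0,(p₁−p₀)/p₁} ≤ PN ≤ min{1,(1−p₀)/p₁}.
  lower = (p₁ − p₀)/p₁ = 0.073 / 0.57 ≈ 0.1281
  upper = min{1, (1 − p₀)/p₁} = 0.503 / 0.57 ≈ 0.8825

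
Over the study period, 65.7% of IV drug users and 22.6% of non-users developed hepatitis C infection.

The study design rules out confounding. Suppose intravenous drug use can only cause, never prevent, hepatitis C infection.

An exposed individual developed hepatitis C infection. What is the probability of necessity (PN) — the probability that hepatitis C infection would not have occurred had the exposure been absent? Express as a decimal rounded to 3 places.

PN ≈ 0.656

p₁ = 0.657, p₀ = 0.226.
Under exogeneity and monotonicity, PN = (p₁ − p₀) / p₁.
PN = (0.657 − 0.226) / 0.657 = 0.431 / 0.657 ≈ 0.6560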